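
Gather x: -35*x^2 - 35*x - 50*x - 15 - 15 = -35*x^2 - 85*x - 30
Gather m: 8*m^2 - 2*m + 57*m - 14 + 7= 8*m^2 + 55*m - 7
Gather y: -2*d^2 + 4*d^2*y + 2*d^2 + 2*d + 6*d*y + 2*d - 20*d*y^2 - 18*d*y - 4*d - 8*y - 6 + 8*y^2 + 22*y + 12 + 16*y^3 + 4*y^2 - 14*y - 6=16*y^3 + y^2*(12 - 20*d) + y*(4*d^2 - 12*d)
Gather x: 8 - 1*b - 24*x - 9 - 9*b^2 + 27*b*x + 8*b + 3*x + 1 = -9*b^2 + 7*b + x*(27*b - 21)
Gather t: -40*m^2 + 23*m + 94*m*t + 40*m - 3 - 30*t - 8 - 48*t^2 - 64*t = -40*m^2 + 63*m - 48*t^2 + t*(94*m - 94) - 11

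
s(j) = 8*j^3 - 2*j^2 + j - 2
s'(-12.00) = 3505.00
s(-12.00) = -14126.00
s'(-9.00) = 1981.00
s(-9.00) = -6005.00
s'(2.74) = 170.22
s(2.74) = 150.29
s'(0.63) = 8.01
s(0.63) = -0.16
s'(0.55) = 6.06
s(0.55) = -0.72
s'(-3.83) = 368.37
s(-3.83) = -484.62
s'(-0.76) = 17.90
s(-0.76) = -7.43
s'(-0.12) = 1.83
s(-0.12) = -2.16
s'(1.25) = 33.50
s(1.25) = 11.75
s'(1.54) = 51.76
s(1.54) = 24.01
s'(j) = 24*j^2 - 4*j + 1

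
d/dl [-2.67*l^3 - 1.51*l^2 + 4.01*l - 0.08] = -8.01*l^2 - 3.02*l + 4.01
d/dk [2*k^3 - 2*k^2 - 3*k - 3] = 6*k^2 - 4*k - 3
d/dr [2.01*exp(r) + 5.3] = 2.01*exp(r)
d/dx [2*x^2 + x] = 4*x + 1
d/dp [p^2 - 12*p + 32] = 2*p - 12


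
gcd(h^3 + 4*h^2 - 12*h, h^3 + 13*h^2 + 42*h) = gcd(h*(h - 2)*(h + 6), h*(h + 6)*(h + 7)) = h^2 + 6*h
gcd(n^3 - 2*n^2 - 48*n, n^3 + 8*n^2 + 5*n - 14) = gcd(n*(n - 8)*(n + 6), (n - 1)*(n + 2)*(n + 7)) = 1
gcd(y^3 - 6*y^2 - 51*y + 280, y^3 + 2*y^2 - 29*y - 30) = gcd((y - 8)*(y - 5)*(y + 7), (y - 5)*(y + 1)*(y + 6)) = y - 5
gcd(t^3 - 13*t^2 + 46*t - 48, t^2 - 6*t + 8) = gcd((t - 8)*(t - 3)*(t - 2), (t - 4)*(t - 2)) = t - 2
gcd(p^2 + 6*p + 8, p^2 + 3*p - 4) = p + 4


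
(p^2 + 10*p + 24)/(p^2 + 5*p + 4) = (p + 6)/(p + 1)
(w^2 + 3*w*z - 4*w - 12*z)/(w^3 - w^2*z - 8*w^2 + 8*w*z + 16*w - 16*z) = (-w - 3*z)/(-w^2 + w*z + 4*w - 4*z)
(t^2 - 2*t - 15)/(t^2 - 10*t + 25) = (t + 3)/(t - 5)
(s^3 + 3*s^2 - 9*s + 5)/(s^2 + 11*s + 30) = (s^2 - 2*s + 1)/(s + 6)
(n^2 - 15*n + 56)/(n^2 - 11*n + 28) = (n - 8)/(n - 4)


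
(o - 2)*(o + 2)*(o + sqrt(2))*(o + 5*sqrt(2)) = o^4 + 6*sqrt(2)*o^3 + 6*o^2 - 24*sqrt(2)*o - 40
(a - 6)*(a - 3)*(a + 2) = a^3 - 7*a^2 + 36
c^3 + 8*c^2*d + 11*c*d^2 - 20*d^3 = (c - d)*(c + 4*d)*(c + 5*d)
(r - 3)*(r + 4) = r^2 + r - 12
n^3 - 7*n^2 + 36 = (n - 6)*(n - 3)*(n + 2)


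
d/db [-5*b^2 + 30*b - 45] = 30 - 10*b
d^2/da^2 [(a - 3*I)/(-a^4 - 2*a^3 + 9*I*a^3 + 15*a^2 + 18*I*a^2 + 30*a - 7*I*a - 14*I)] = (-12*a^5 + a^4*(-32 + 180*I) + a^3*(990 + 440*I) + a^2*(2328 - 1974*I) + a*(306 - 4712*I) - 1064 - 2754*I)/(a^10 + a^9*(6 - 25*I) + a^8*(-225 - 150*I) + a^7*(-1414 + 761*I) + a^6*(-505 + 6166*I) + a^5*(12138 + 10065*I) + a^4*(26549 - 7514*I) + a^3*(9598 - 31661*I) + a^2*(-18228 - 19278*I) + a*(-12152 + 4116*I) + 2744*I)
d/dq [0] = 0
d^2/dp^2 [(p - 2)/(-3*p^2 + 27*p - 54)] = 2*(-(p - 2)*(2*p - 9)^2 + (3*p - 11)*(p^2 - 9*p + 18))/(3*(p^2 - 9*p + 18)^3)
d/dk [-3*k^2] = -6*k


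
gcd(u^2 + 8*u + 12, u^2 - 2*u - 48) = u + 6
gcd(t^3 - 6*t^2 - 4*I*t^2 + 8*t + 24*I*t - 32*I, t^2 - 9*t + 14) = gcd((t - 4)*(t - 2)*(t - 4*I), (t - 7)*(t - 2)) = t - 2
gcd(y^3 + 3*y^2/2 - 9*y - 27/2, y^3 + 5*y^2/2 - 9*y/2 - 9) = y^2 + 9*y/2 + 9/2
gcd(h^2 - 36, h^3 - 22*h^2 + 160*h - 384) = h - 6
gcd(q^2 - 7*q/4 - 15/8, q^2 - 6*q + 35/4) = q - 5/2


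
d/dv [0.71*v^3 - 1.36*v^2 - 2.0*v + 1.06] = 2.13*v^2 - 2.72*v - 2.0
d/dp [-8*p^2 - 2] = -16*p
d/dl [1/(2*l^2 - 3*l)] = (3 - 4*l)/(l^2*(2*l - 3)^2)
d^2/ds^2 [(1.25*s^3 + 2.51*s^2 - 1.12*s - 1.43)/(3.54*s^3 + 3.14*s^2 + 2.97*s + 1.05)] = (5.6843418860808e-14*s^7 + 35.1196319999999*s^6 - 163.065852*s^5 - 503.831916*s^4 - 416.480666*s^3 - 151.111362*s^2 - 17.698914*s - 3.278364)/(44.361864*s^9 + 118.047672*s^8 + 216.365508*s^7 + 268.513676*s^6 + 251.555274*s^5 + 180.387558*s^4 + 96.659163*s^3 + 38.171385*s^2 + 9.823275*s + 1.157625)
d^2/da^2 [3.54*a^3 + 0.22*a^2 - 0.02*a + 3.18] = 21.24*a + 0.44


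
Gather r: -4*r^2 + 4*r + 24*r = -4*r^2 + 28*r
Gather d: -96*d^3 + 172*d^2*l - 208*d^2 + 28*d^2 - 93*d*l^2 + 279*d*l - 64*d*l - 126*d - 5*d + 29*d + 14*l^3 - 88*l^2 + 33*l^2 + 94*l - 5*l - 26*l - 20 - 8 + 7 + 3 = -96*d^3 + d^2*(172*l - 180) + d*(-93*l^2 + 215*l - 102) + 14*l^3 - 55*l^2 + 63*l - 18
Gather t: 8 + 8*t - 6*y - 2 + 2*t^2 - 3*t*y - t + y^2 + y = 2*t^2 + t*(7 - 3*y) + y^2 - 5*y + 6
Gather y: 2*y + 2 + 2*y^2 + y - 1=2*y^2 + 3*y + 1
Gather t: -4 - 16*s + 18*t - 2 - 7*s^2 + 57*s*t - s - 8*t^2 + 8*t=-7*s^2 - 17*s - 8*t^2 + t*(57*s + 26) - 6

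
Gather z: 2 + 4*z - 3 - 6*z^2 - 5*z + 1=-6*z^2 - z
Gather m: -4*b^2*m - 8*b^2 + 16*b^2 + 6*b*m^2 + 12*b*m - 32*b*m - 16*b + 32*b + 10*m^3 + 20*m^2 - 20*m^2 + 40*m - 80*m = 8*b^2 + 6*b*m^2 + 16*b + 10*m^3 + m*(-4*b^2 - 20*b - 40)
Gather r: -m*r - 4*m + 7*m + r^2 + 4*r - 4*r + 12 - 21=-m*r + 3*m + r^2 - 9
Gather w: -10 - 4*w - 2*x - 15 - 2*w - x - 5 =-6*w - 3*x - 30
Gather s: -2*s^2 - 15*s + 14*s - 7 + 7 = -2*s^2 - s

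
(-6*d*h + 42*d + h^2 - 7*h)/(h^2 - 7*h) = (-6*d + h)/h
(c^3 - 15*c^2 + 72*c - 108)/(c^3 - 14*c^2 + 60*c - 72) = (c - 3)/(c - 2)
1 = 1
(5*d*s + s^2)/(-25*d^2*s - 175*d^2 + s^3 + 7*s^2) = s/(-5*d*s - 35*d + s^2 + 7*s)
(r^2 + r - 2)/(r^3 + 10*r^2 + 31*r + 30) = (r - 1)/(r^2 + 8*r + 15)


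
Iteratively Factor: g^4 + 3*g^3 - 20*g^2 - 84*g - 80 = (g - 5)*(g^3 + 8*g^2 + 20*g + 16) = (g - 5)*(g + 2)*(g^2 + 6*g + 8) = (g - 5)*(g + 2)*(g + 4)*(g + 2)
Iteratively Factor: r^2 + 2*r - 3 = (r + 3)*(r - 1)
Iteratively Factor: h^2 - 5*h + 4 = (h - 1)*(h - 4)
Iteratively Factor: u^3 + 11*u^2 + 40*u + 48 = (u + 4)*(u^2 + 7*u + 12) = (u + 3)*(u + 4)*(u + 4)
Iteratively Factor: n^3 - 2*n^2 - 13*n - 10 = (n + 2)*(n^2 - 4*n - 5) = (n + 1)*(n + 2)*(n - 5)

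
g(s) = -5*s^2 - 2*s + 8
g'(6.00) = -62.00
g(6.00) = -184.00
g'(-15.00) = 148.00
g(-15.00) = -1087.00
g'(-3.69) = 34.90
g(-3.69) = -52.70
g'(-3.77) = 35.70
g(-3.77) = -55.52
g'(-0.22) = 0.20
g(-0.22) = 8.20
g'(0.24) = -4.40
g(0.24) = 7.23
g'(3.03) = -32.30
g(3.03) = -43.96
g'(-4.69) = 44.90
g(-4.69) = -92.60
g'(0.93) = -11.30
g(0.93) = 1.82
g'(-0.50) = 3.00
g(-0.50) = 7.75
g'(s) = -10*s - 2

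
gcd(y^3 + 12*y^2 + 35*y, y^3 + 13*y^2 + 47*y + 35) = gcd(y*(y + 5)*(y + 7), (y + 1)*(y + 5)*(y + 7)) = y^2 + 12*y + 35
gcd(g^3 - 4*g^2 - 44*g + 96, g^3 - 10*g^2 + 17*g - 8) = g - 8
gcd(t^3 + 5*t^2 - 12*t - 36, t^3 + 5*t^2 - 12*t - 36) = t^3 + 5*t^2 - 12*t - 36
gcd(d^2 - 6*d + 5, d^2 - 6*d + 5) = d^2 - 6*d + 5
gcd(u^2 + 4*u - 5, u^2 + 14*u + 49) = 1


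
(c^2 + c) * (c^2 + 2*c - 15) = c^4 + 3*c^3 - 13*c^2 - 15*c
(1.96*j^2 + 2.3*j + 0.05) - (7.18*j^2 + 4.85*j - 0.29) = -5.22*j^2 - 2.55*j + 0.34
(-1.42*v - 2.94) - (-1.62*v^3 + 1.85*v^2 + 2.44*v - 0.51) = 1.62*v^3 - 1.85*v^2 - 3.86*v - 2.43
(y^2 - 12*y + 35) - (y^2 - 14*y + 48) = 2*y - 13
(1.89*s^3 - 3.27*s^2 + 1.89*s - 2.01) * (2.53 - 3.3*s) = -6.237*s^4 + 15.5727*s^3 - 14.5101*s^2 + 11.4147*s - 5.0853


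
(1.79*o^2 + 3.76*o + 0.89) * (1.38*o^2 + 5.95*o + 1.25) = 2.4702*o^4 + 15.8393*o^3 + 25.8377*o^2 + 9.9955*o + 1.1125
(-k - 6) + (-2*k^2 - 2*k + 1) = -2*k^2 - 3*k - 5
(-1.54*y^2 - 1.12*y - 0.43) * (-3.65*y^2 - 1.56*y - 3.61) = 5.621*y^4 + 6.4904*y^3 + 8.8761*y^2 + 4.714*y + 1.5523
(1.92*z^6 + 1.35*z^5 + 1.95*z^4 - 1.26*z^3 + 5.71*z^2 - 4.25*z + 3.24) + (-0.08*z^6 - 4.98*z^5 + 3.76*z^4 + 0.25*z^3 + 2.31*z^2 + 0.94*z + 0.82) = 1.84*z^6 - 3.63*z^5 + 5.71*z^4 - 1.01*z^3 + 8.02*z^2 - 3.31*z + 4.06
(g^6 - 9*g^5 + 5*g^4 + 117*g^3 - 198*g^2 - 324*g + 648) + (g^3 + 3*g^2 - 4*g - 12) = g^6 - 9*g^5 + 5*g^4 + 118*g^3 - 195*g^2 - 328*g + 636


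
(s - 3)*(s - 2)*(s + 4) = s^3 - s^2 - 14*s + 24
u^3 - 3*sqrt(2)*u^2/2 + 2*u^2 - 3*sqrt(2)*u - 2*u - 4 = (u + 2)*(u - 2*sqrt(2))*(u + sqrt(2)/2)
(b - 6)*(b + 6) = b^2 - 36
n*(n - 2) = n^2 - 2*n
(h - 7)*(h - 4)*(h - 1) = h^3 - 12*h^2 + 39*h - 28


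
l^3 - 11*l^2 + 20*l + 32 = (l - 8)*(l - 4)*(l + 1)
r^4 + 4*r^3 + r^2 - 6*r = r*(r - 1)*(r + 2)*(r + 3)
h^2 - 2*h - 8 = (h - 4)*(h + 2)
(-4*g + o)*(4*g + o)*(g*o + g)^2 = -16*g^4*o^2 - 32*g^4*o - 16*g^4 + g^2*o^4 + 2*g^2*o^3 + g^2*o^2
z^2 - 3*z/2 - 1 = (z - 2)*(z + 1/2)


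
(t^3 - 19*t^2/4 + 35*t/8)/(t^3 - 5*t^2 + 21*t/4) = (4*t - 5)/(2*(2*t - 3))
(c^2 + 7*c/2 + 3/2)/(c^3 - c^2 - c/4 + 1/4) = 2*(c + 3)/(2*c^2 - 3*c + 1)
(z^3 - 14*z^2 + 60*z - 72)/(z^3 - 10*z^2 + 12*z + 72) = (z - 2)/(z + 2)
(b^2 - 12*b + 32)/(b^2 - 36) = (b^2 - 12*b + 32)/(b^2 - 36)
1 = 1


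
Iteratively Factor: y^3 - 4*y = (y - 2)*(y^2 + 2*y) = (y - 2)*(y + 2)*(y)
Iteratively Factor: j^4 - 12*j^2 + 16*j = (j - 2)*(j^3 + 2*j^2 - 8*j) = (j - 2)*(j + 4)*(j^2 - 2*j) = j*(j - 2)*(j + 4)*(j - 2)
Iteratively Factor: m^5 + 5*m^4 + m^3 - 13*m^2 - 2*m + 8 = (m - 1)*(m^4 + 6*m^3 + 7*m^2 - 6*m - 8) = (m - 1)*(m + 2)*(m^3 + 4*m^2 - m - 4) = (m - 1)*(m + 1)*(m + 2)*(m^2 + 3*m - 4) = (m - 1)^2*(m + 1)*(m + 2)*(m + 4)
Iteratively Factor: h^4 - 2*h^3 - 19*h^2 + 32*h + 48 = (h - 4)*(h^3 + 2*h^2 - 11*h - 12) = (h - 4)*(h + 1)*(h^2 + h - 12) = (h - 4)*(h - 3)*(h + 1)*(h + 4)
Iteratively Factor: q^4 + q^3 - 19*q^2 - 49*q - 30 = (q + 1)*(q^3 - 19*q - 30) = (q - 5)*(q + 1)*(q^2 + 5*q + 6) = (q - 5)*(q + 1)*(q + 3)*(q + 2)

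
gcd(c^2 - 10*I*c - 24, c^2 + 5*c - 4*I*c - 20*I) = c - 4*I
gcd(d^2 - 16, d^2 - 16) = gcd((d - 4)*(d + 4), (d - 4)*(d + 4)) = d^2 - 16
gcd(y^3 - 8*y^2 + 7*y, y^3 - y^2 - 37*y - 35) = y - 7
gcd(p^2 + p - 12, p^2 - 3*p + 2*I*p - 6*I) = p - 3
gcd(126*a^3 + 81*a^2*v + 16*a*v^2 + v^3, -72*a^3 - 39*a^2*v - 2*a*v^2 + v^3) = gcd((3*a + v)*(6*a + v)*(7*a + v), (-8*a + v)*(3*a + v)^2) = 3*a + v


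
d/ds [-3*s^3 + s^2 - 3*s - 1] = -9*s^2 + 2*s - 3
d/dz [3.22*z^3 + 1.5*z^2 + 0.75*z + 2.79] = 9.66*z^2 + 3.0*z + 0.75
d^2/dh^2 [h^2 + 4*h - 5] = 2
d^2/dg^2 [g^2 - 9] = 2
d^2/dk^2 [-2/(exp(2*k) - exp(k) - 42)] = 2*(2*(2*exp(k) - 1)^2*exp(k) + (4*exp(k) - 1)*(-exp(2*k) + exp(k) + 42))*exp(k)/(-exp(2*k) + exp(k) + 42)^3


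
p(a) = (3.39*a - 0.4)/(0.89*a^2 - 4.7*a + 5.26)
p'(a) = (4.7 - 1.78*a)*(3.39*a - 0.4)/(0.89*a^2 - 4.7*a + 5.26)^2 + 3.39/(0.89*a^2 - 4.7*a + 5.26)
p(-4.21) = -0.36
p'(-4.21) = -0.02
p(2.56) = -8.81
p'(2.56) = -2.27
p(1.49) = 19.97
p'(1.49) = 190.16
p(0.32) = 0.18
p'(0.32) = 1.07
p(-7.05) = -0.29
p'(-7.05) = -0.02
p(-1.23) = -0.37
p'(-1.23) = 0.07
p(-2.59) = -0.39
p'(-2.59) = -0.01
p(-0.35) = -0.23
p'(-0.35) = 0.31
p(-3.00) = -0.39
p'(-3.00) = -0.02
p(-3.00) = -0.39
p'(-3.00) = -0.02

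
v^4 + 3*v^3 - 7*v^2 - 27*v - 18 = (v - 3)*(v + 1)*(v + 2)*(v + 3)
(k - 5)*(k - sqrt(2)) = k^2 - 5*k - sqrt(2)*k + 5*sqrt(2)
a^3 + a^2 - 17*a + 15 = (a - 3)*(a - 1)*(a + 5)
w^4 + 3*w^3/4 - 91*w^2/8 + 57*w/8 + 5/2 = (w - 5/2)*(w - 1)*(w + 1/4)*(w + 4)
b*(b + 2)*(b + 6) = b^3 + 8*b^2 + 12*b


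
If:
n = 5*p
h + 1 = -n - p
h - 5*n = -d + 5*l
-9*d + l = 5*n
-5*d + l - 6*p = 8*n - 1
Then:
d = -59/516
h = -149/129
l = -593/1548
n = 50/387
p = 10/387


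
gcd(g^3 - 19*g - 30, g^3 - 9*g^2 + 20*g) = g - 5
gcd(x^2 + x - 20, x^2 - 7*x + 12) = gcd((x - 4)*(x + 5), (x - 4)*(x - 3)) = x - 4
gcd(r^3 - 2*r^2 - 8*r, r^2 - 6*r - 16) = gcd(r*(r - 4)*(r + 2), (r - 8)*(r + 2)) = r + 2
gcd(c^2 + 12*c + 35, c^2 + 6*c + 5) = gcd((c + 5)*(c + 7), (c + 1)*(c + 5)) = c + 5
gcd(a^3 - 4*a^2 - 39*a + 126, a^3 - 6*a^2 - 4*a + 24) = 1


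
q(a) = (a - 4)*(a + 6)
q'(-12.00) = -22.00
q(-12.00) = 96.00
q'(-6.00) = -10.00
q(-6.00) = 0.00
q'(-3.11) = -4.22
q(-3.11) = -20.55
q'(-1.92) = -1.84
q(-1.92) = -24.15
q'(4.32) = 10.64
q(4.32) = 3.30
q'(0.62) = 3.24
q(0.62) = -22.38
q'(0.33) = 2.66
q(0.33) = -23.23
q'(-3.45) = -4.90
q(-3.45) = -19.00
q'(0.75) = 3.50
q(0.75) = -21.94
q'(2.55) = 7.10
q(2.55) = -12.40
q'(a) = 2*a + 2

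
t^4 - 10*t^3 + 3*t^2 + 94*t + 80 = (t - 8)*(t - 5)*(t + 1)*(t + 2)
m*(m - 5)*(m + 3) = m^3 - 2*m^2 - 15*m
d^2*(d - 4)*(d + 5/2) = d^4 - 3*d^3/2 - 10*d^2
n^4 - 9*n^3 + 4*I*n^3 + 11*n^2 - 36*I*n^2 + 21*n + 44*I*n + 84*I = (n - 7)*(n - 3)*(n + 1)*(n + 4*I)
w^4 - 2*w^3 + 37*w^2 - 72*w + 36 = (w - 6*I)*(w + 6*I)*(-I*w + I)*(I*w - I)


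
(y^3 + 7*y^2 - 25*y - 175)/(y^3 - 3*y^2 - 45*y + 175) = (y + 5)/(y - 5)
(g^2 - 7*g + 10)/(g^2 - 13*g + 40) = (g - 2)/(g - 8)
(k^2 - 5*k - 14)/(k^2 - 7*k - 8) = (-k^2 + 5*k + 14)/(-k^2 + 7*k + 8)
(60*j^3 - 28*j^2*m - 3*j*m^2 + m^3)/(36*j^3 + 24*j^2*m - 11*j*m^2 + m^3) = (10*j^2 - 3*j*m - m^2)/(6*j^2 + 5*j*m - m^2)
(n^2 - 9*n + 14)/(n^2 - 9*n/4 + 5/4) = 4*(n^2 - 9*n + 14)/(4*n^2 - 9*n + 5)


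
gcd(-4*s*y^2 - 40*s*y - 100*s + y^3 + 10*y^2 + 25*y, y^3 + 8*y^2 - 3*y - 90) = y + 5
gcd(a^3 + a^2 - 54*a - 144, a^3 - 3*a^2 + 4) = 1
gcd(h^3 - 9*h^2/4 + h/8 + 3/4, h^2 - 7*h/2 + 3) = h - 2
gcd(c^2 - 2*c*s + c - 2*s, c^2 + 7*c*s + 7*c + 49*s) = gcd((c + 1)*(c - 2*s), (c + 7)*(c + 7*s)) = 1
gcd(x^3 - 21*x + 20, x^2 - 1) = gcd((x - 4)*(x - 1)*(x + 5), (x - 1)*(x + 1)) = x - 1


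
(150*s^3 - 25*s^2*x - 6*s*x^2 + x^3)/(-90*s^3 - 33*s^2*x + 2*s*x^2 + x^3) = (-5*s + x)/(3*s + x)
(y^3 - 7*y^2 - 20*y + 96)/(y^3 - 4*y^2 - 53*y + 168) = (y + 4)/(y + 7)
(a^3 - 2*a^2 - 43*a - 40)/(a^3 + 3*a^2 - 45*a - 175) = (a^2 - 7*a - 8)/(a^2 - 2*a - 35)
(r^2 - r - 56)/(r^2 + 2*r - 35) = (r - 8)/(r - 5)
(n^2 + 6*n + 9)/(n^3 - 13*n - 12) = (n + 3)/(n^2 - 3*n - 4)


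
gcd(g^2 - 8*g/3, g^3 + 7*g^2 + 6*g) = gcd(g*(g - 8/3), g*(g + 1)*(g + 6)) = g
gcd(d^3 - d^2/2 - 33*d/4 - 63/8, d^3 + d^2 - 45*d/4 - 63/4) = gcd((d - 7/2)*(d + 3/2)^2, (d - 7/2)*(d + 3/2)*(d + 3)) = d^2 - 2*d - 21/4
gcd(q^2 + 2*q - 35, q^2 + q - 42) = q + 7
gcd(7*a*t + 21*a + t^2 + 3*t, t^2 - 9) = t + 3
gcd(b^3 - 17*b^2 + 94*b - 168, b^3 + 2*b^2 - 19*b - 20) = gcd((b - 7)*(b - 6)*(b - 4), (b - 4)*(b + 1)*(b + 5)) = b - 4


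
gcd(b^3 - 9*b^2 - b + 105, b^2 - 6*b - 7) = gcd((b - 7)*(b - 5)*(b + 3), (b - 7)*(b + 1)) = b - 7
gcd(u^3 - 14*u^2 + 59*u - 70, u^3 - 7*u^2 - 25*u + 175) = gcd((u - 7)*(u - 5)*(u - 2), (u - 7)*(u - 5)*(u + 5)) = u^2 - 12*u + 35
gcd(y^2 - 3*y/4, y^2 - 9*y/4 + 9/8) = y - 3/4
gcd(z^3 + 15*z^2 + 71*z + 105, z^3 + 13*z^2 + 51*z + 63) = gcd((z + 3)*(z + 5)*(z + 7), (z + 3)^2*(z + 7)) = z^2 + 10*z + 21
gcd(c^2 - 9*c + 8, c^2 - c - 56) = c - 8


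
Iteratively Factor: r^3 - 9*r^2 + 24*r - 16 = (r - 4)*(r^2 - 5*r + 4) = (r - 4)^2*(r - 1)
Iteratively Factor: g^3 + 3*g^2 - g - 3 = (g + 1)*(g^2 + 2*g - 3) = (g - 1)*(g + 1)*(g + 3)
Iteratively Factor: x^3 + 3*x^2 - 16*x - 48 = (x + 3)*(x^2 - 16) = (x - 4)*(x + 3)*(x + 4)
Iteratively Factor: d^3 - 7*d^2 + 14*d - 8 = (d - 1)*(d^2 - 6*d + 8) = (d - 2)*(d - 1)*(d - 4)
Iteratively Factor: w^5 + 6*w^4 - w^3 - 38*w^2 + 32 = (w + 4)*(w^4 + 2*w^3 - 9*w^2 - 2*w + 8) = (w - 1)*(w + 4)*(w^3 + 3*w^2 - 6*w - 8) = (w - 2)*(w - 1)*(w + 4)*(w^2 + 5*w + 4) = (w - 2)*(w - 1)*(w + 4)^2*(w + 1)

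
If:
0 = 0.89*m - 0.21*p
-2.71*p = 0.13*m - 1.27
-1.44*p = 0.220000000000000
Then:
No Solution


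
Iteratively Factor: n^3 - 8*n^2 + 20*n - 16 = (n - 4)*(n^2 - 4*n + 4) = (n - 4)*(n - 2)*(n - 2)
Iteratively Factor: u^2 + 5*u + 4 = (u + 1)*(u + 4)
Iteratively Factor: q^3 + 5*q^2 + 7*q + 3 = (q + 1)*(q^2 + 4*q + 3) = (q + 1)^2*(q + 3)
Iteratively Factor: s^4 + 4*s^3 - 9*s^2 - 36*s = (s + 3)*(s^3 + s^2 - 12*s) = s*(s + 3)*(s^2 + s - 12) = s*(s - 3)*(s + 3)*(s + 4)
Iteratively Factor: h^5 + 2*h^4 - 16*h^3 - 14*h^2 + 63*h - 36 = (h + 3)*(h^4 - h^3 - 13*h^2 + 25*h - 12) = (h - 1)*(h + 3)*(h^3 - 13*h + 12) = (h - 1)^2*(h + 3)*(h^2 + h - 12) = (h - 1)^2*(h + 3)*(h + 4)*(h - 3)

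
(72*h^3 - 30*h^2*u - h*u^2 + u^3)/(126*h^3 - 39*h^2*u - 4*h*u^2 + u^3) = (-4*h + u)/(-7*h + u)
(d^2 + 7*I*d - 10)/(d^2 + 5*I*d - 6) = (d + 5*I)/(d + 3*I)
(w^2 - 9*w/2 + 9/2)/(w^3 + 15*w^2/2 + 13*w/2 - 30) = (w - 3)/(w^2 + 9*w + 20)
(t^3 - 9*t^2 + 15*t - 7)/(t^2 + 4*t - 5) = (t^2 - 8*t + 7)/(t + 5)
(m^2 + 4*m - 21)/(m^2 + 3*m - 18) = (m + 7)/(m + 6)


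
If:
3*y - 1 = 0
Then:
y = 1/3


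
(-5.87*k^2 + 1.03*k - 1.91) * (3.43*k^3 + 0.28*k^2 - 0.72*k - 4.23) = -20.1341*k^5 + 1.8893*k^4 - 2.0365*k^3 + 23.5537*k^2 - 2.9817*k + 8.0793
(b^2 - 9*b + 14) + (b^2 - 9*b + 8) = 2*b^2 - 18*b + 22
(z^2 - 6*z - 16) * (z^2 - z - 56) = z^4 - 7*z^3 - 66*z^2 + 352*z + 896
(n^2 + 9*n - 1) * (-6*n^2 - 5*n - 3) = -6*n^4 - 59*n^3 - 42*n^2 - 22*n + 3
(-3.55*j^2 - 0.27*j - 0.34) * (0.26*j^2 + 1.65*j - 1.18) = -0.923*j^4 - 5.9277*j^3 + 3.6551*j^2 - 0.2424*j + 0.4012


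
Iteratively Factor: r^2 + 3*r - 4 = (r + 4)*(r - 1)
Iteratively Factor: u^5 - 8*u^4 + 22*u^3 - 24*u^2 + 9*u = (u - 3)*(u^4 - 5*u^3 + 7*u^2 - 3*u) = (u - 3)*(u - 1)*(u^3 - 4*u^2 + 3*u) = (u - 3)^2*(u - 1)*(u^2 - u) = u*(u - 3)^2*(u - 1)*(u - 1)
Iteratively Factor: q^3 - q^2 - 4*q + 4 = (q - 2)*(q^2 + q - 2) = (q - 2)*(q + 2)*(q - 1)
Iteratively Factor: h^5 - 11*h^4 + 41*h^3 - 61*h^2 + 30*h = (h)*(h^4 - 11*h^3 + 41*h^2 - 61*h + 30) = h*(h - 1)*(h^3 - 10*h^2 + 31*h - 30) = h*(h - 5)*(h - 1)*(h^2 - 5*h + 6) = h*(h - 5)*(h - 2)*(h - 1)*(h - 3)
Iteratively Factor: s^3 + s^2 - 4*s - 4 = (s + 2)*(s^2 - s - 2) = (s - 2)*(s + 2)*(s + 1)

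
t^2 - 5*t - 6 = (t - 6)*(t + 1)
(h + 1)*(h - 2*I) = h^2 + h - 2*I*h - 2*I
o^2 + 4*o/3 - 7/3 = (o - 1)*(o + 7/3)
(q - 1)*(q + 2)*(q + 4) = q^3 + 5*q^2 + 2*q - 8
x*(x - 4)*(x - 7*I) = x^3 - 4*x^2 - 7*I*x^2 + 28*I*x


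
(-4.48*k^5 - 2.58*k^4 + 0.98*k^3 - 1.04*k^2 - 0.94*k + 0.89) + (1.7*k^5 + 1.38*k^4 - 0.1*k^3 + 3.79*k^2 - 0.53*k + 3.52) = -2.78*k^5 - 1.2*k^4 + 0.88*k^3 + 2.75*k^2 - 1.47*k + 4.41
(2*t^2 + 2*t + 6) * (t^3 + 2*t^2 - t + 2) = 2*t^5 + 6*t^4 + 8*t^3 + 14*t^2 - 2*t + 12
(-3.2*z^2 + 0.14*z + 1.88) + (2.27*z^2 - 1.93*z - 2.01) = -0.93*z^2 - 1.79*z - 0.13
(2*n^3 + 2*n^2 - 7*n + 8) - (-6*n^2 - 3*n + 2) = 2*n^3 + 8*n^2 - 4*n + 6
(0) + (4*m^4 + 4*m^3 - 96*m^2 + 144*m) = 4*m^4 + 4*m^3 - 96*m^2 + 144*m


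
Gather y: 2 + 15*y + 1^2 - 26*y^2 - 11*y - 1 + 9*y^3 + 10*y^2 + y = 9*y^3 - 16*y^2 + 5*y + 2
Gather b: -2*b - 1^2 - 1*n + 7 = -2*b - n + 6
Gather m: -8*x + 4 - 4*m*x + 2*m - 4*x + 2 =m*(2 - 4*x) - 12*x + 6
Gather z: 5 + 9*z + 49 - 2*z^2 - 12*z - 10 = -2*z^2 - 3*z + 44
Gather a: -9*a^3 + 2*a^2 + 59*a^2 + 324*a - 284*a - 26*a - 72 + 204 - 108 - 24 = -9*a^3 + 61*a^2 + 14*a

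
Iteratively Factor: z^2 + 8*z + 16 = (z + 4)*(z + 4)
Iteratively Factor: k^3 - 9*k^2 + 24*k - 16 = (k - 4)*(k^2 - 5*k + 4) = (k - 4)*(k - 1)*(k - 4)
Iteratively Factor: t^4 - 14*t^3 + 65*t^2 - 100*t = (t - 4)*(t^3 - 10*t^2 + 25*t) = t*(t - 4)*(t^2 - 10*t + 25) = t*(t - 5)*(t - 4)*(t - 5)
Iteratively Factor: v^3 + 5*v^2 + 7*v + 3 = (v + 1)*(v^2 + 4*v + 3) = (v + 1)*(v + 3)*(v + 1)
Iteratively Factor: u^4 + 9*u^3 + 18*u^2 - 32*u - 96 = (u + 3)*(u^3 + 6*u^2 - 32) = (u + 3)*(u + 4)*(u^2 + 2*u - 8) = (u - 2)*(u + 3)*(u + 4)*(u + 4)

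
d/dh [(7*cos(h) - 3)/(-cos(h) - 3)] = 24*sin(h)/(cos(h) + 3)^2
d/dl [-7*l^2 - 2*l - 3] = -14*l - 2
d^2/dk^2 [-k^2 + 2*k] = -2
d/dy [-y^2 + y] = 1 - 2*y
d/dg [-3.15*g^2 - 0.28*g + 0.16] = -6.3*g - 0.28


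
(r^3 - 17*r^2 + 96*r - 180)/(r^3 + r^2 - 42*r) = (r^2 - 11*r + 30)/(r*(r + 7))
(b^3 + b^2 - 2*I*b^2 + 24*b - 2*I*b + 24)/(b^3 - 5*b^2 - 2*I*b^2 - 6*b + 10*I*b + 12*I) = (b^2 - 2*I*b + 24)/(b^2 - 2*b*(3 + I) + 12*I)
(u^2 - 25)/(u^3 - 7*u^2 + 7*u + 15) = (u + 5)/(u^2 - 2*u - 3)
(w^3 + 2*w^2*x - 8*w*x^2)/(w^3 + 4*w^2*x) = (w - 2*x)/w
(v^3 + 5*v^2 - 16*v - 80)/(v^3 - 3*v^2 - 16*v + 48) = (v + 5)/(v - 3)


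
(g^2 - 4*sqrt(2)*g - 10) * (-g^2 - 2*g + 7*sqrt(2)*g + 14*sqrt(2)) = -g^4 - 2*g^3 + 11*sqrt(2)*g^3 - 46*g^2 + 22*sqrt(2)*g^2 - 70*sqrt(2)*g - 92*g - 140*sqrt(2)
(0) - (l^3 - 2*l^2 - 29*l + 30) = -l^3 + 2*l^2 + 29*l - 30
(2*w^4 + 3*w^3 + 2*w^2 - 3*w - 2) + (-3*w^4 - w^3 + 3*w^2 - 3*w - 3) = -w^4 + 2*w^3 + 5*w^2 - 6*w - 5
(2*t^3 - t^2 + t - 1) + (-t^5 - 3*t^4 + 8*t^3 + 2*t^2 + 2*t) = -t^5 - 3*t^4 + 10*t^3 + t^2 + 3*t - 1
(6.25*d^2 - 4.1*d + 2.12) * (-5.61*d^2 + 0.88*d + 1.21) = -35.0625*d^4 + 28.501*d^3 - 7.9387*d^2 - 3.0954*d + 2.5652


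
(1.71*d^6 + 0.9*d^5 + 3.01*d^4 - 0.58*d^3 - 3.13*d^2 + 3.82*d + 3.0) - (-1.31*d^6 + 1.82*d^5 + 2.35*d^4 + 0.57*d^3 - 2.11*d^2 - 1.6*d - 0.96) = 3.02*d^6 - 0.92*d^5 + 0.66*d^4 - 1.15*d^3 - 1.02*d^2 + 5.42*d + 3.96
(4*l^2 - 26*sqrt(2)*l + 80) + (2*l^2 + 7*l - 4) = 6*l^2 - 26*sqrt(2)*l + 7*l + 76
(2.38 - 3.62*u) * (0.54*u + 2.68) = -1.9548*u^2 - 8.4164*u + 6.3784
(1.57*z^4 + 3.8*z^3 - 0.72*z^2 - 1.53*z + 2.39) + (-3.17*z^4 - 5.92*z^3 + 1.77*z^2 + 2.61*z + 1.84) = -1.6*z^4 - 2.12*z^3 + 1.05*z^2 + 1.08*z + 4.23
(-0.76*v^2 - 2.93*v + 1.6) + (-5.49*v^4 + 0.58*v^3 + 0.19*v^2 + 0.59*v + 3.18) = -5.49*v^4 + 0.58*v^3 - 0.57*v^2 - 2.34*v + 4.78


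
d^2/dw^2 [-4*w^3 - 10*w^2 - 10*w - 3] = -24*w - 20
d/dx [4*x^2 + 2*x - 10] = 8*x + 2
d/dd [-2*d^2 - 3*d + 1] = -4*d - 3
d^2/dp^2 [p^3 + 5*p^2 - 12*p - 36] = 6*p + 10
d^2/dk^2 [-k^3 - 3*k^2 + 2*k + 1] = -6*k - 6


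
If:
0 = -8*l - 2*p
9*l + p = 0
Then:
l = 0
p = 0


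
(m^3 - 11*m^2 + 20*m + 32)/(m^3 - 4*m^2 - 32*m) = (m^2 - 3*m - 4)/(m*(m + 4))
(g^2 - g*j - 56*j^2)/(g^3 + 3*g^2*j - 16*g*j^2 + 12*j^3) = (g^2 - g*j - 56*j^2)/(g^3 + 3*g^2*j - 16*g*j^2 + 12*j^3)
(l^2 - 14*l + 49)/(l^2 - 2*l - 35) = (l - 7)/(l + 5)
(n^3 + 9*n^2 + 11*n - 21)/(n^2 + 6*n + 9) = (n^2 + 6*n - 7)/(n + 3)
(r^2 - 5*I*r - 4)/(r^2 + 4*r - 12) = (r^2 - 5*I*r - 4)/(r^2 + 4*r - 12)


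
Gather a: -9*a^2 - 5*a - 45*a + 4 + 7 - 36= -9*a^2 - 50*a - 25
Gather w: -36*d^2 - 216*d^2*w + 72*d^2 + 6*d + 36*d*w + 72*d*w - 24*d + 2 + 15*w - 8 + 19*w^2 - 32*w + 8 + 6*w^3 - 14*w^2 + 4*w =36*d^2 - 18*d + 6*w^3 + 5*w^2 + w*(-216*d^2 + 108*d - 13) + 2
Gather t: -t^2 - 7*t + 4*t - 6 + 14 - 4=-t^2 - 3*t + 4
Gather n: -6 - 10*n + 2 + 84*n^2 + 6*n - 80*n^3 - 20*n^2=-80*n^3 + 64*n^2 - 4*n - 4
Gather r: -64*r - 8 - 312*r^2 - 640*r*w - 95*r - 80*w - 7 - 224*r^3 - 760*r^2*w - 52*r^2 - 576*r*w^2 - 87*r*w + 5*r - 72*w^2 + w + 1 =-224*r^3 + r^2*(-760*w - 364) + r*(-576*w^2 - 727*w - 154) - 72*w^2 - 79*w - 14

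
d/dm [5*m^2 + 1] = 10*m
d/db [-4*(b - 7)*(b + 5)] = 8 - 8*b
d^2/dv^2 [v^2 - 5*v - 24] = 2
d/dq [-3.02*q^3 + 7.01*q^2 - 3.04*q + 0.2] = -9.06*q^2 + 14.02*q - 3.04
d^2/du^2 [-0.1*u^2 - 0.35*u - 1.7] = -0.200000000000000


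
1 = 1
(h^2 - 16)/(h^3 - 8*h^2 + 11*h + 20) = (h + 4)/(h^2 - 4*h - 5)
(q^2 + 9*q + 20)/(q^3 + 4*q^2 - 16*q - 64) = (q + 5)/(q^2 - 16)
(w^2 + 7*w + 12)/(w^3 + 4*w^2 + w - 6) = (w + 4)/(w^2 + w - 2)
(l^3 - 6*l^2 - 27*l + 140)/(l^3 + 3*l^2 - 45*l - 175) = (l - 4)/(l + 5)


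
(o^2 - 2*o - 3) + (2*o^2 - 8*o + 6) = 3*o^2 - 10*o + 3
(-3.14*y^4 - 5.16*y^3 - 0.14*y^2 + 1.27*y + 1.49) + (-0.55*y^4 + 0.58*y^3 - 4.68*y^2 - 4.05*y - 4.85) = -3.69*y^4 - 4.58*y^3 - 4.82*y^2 - 2.78*y - 3.36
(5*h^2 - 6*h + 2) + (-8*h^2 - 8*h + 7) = -3*h^2 - 14*h + 9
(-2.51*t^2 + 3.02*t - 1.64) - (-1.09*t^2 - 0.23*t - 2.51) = -1.42*t^2 + 3.25*t + 0.87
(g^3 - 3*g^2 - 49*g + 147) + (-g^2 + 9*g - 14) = g^3 - 4*g^2 - 40*g + 133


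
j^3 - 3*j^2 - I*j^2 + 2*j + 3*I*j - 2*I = (j - 2)*(j - 1)*(j - I)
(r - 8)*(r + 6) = r^2 - 2*r - 48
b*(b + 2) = b^2 + 2*b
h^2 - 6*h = h*(h - 6)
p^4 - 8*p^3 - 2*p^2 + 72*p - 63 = (p - 7)*(p - 3)*(p - 1)*(p + 3)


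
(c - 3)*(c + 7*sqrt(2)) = c^2 - 3*c + 7*sqrt(2)*c - 21*sqrt(2)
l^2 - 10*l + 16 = (l - 8)*(l - 2)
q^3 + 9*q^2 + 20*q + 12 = (q + 1)*(q + 2)*(q + 6)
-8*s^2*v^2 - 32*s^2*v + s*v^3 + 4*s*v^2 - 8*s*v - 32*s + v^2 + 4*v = (-8*s + v)*(v + 4)*(s*v + 1)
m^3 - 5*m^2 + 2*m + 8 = (m - 4)*(m - 2)*(m + 1)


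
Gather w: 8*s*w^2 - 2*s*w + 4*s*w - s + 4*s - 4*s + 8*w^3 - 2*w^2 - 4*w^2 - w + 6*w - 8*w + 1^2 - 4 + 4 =-s + 8*w^3 + w^2*(8*s - 6) + w*(2*s - 3) + 1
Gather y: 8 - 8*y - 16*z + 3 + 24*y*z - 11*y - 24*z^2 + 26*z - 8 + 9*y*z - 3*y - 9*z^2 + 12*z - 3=y*(33*z - 22) - 33*z^2 + 22*z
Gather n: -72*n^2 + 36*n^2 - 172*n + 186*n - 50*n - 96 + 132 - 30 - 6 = -36*n^2 - 36*n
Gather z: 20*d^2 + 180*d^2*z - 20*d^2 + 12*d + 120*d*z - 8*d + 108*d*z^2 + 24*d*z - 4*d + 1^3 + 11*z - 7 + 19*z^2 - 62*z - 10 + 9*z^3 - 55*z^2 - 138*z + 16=9*z^3 + z^2*(108*d - 36) + z*(180*d^2 + 144*d - 189)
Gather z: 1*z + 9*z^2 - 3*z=9*z^2 - 2*z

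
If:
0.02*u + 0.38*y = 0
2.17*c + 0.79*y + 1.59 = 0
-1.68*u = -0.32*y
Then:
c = -0.73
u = 0.00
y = 0.00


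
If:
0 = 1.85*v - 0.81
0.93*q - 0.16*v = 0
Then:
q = 0.08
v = 0.44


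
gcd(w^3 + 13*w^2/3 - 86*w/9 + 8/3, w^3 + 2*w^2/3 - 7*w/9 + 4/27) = w - 1/3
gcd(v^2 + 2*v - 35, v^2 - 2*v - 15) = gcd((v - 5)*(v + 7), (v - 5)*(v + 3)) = v - 5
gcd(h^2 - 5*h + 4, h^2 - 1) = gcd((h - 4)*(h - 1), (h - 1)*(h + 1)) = h - 1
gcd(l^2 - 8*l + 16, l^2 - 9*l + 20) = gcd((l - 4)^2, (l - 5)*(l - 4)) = l - 4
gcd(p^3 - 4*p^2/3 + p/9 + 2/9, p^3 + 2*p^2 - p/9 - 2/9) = p + 1/3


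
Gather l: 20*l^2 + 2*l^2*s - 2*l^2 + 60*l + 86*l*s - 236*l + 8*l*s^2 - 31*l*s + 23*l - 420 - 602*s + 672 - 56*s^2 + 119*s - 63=l^2*(2*s + 18) + l*(8*s^2 + 55*s - 153) - 56*s^2 - 483*s + 189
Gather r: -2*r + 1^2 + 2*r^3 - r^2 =2*r^3 - r^2 - 2*r + 1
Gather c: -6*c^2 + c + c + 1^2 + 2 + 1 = -6*c^2 + 2*c + 4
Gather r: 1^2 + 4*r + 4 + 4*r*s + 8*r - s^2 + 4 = r*(4*s + 12) - s^2 + 9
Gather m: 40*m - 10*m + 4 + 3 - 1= 30*m + 6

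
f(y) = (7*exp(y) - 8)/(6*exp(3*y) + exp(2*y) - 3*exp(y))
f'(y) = (7*exp(y) - 8)*(-18*exp(3*y) - 2*exp(2*y) + 3*exp(y))/(6*exp(3*y) + exp(2*y) - 3*exp(y))^2 + 7*exp(y)/(6*exp(3*y) + exp(2*y) - 3*exp(y))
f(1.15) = 0.07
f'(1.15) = -0.11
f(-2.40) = 28.39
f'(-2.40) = -28.95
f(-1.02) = 8.17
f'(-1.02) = -3.49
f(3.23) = 0.00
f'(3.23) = -0.00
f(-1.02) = 8.17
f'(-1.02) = -3.49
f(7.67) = 0.00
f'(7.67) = -0.00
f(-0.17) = -1.17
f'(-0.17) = 9.70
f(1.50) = 0.04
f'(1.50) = -0.07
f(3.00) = 0.00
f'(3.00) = -0.00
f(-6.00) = 1074.38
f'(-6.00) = -1075.80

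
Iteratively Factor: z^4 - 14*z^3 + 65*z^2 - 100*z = (z - 5)*(z^3 - 9*z^2 + 20*z) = (z - 5)^2*(z^2 - 4*z) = z*(z - 5)^2*(z - 4)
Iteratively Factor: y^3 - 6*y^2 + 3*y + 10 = (y - 5)*(y^2 - y - 2) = (y - 5)*(y - 2)*(y + 1)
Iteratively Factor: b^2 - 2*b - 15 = (b + 3)*(b - 5)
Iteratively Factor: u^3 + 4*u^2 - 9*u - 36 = (u + 3)*(u^2 + u - 12) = (u + 3)*(u + 4)*(u - 3)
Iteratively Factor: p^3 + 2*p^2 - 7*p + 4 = (p - 1)*(p^2 + 3*p - 4) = (p - 1)*(p + 4)*(p - 1)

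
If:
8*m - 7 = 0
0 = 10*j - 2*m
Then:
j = 7/40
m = 7/8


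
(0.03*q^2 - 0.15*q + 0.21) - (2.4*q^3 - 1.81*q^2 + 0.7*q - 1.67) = -2.4*q^3 + 1.84*q^2 - 0.85*q + 1.88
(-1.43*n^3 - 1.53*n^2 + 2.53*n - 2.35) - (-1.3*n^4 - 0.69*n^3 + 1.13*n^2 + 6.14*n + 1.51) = 1.3*n^4 - 0.74*n^3 - 2.66*n^2 - 3.61*n - 3.86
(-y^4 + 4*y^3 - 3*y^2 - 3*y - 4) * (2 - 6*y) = 6*y^5 - 26*y^4 + 26*y^3 + 12*y^2 + 18*y - 8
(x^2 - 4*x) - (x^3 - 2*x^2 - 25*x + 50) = -x^3 + 3*x^2 + 21*x - 50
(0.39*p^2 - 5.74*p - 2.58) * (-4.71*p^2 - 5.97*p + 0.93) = -1.8369*p^4 + 24.7071*p^3 + 46.7823*p^2 + 10.0644*p - 2.3994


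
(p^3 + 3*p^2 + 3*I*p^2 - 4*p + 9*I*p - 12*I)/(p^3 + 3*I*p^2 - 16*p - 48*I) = (p - 1)/(p - 4)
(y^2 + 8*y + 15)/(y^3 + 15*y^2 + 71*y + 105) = 1/(y + 7)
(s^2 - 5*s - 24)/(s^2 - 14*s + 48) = (s + 3)/(s - 6)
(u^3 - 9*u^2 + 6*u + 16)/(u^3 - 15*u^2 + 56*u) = (u^2 - u - 2)/(u*(u - 7))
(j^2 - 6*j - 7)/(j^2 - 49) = (j + 1)/(j + 7)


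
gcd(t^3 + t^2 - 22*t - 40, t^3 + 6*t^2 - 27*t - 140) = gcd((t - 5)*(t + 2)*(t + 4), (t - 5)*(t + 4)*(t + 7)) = t^2 - t - 20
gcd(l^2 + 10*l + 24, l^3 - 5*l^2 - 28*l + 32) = l + 4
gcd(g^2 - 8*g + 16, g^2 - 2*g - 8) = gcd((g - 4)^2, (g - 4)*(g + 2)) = g - 4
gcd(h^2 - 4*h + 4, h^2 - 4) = h - 2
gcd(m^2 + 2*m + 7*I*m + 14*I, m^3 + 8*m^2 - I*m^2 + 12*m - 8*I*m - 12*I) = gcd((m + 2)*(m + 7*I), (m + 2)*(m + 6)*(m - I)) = m + 2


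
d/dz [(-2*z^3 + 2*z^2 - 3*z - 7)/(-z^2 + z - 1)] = (2*z^4 - 4*z^3 + 5*z^2 - 18*z + 10)/(z^4 - 2*z^3 + 3*z^2 - 2*z + 1)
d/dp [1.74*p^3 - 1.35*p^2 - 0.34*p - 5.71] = 5.22*p^2 - 2.7*p - 0.34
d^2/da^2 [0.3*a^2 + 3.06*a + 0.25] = 0.600000000000000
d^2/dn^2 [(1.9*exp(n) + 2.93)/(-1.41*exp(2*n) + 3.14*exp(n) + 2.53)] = (-3.77739*exp(4*n) - 31.712592*exp(3*n) - 1.75037399999999*exp(2*n) - 55.603404*exp(n) + 11.114796)*exp(n)/(2.803221*exp(6*n) - 18.727902*exp(5*n) + 26.616429*exp(4*n) + 36.248788*exp(3*n) - 47.758557*exp(2*n) - 60.296478*exp(n) - 16.194277)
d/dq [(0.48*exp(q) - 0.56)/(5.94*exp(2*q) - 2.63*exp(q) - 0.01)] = (-2.8512*exp(2*q) + 6.6528*exp(q) - 1.4776)*exp(q)/(35.2836*exp(4*q) - 31.2444*exp(3*q) + 6.7981*exp(2*q) + 0.0526*exp(q) + 0.0001)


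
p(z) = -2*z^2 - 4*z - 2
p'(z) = -4*z - 4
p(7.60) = -147.92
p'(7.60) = -34.40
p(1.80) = -15.68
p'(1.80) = -11.20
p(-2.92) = -7.37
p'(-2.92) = 7.68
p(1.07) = -8.57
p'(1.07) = -8.28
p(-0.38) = -0.77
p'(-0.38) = -2.48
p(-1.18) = -0.06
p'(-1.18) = 0.72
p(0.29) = -3.33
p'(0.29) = -5.16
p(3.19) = -35.11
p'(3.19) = -16.76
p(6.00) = -98.00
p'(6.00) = -28.00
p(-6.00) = -50.00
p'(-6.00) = 20.00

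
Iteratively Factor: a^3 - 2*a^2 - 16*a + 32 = (a - 4)*(a^2 + 2*a - 8) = (a - 4)*(a - 2)*(a + 4)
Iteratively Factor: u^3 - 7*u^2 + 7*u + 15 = (u + 1)*(u^2 - 8*u + 15) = (u - 3)*(u + 1)*(u - 5)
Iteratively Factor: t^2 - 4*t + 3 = (t - 3)*(t - 1)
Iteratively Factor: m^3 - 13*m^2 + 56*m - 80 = (m - 4)*(m^2 - 9*m + 20) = (m - 5)*(m - 4)*(m - 4)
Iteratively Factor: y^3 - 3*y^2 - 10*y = (y)*(y^2 - 3*y - 10) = y*(y - 5)*(y + 2)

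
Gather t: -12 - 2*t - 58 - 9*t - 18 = -11*t - 88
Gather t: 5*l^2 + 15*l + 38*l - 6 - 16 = 5*l^2 + 53*l - 22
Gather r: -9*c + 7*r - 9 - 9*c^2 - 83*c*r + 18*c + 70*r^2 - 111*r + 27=-9*c^2 + 9*c + 70*r^2 + r*(-83*c - 104) + 18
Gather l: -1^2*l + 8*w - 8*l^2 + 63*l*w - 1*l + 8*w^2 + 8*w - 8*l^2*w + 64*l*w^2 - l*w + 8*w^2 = l^2*(-8*w - 8) + l*(64*w^2 + 62*w - 2) + 16*w^2 + 16*w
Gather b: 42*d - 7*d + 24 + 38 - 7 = 35*d + 55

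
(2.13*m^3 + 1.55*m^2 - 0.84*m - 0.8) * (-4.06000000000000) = -8.6478*m^3 - 6.293*m^2 + 3.4104*m + 3.248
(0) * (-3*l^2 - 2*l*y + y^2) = 0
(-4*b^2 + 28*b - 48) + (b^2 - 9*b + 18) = -3*b^2 + 19*b - 30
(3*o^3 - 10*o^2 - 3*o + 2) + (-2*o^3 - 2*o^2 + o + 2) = o^3 - 12*o^2 - 2*o + 4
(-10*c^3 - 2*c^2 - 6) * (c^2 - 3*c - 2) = -10*c^5 + 28*c^4 + 26*c^3 - 2*c^2 + 18*c + 12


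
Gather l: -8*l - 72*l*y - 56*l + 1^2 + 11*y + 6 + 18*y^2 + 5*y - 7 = l*(-72*y - 64) + 18*y^2 + 16*y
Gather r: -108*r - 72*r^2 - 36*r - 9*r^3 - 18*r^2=-9*r^3 - 90*r^2 - 144*r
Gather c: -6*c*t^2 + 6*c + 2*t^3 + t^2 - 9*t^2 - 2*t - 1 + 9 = c*(6 - 6*t^2) + 2*t^3 - 8*t^2 - 2*t + 8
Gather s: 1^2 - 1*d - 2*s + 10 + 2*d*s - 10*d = -11*d + s*(2*d - 2) + 11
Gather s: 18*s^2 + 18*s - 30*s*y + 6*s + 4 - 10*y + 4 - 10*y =18*s^2 + s*(24 - 30*y) - 20*y + 8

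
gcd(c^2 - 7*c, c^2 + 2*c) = c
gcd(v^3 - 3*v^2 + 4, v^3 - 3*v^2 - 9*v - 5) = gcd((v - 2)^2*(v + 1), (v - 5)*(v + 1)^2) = v + 1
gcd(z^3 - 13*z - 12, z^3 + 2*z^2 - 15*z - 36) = z^2 - z - 12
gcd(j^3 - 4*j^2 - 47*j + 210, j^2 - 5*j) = j - 5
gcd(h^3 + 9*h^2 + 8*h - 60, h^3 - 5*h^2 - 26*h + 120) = h + 5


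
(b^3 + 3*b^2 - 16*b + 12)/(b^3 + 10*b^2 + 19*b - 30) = (b - 2)/(b + 5)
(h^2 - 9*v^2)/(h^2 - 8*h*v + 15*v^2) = (-h - 3*v)/(-h + 5*v)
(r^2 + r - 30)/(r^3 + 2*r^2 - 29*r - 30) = 1/(r + 1)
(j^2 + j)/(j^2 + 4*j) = (j + 1)/(j + 4)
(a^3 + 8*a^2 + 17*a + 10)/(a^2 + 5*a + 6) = (a^2 + 6*a + 5)/(a + 3)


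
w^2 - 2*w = w*(w - 2)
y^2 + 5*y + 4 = (y + 1)*(y + 4)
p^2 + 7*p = p*(p + 7)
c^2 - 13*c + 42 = (c - 7)*(c - 6)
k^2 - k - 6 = (k - 3)*(k + 2)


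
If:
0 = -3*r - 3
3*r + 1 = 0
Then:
No Solution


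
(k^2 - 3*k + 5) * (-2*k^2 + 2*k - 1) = -2*k^4 + 8*k^3 - 17*k^2 + 13*k - 5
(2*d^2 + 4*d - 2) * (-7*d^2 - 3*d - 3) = -14*d^4 - 34*d^3 - 4*d^2 - 6*d + 6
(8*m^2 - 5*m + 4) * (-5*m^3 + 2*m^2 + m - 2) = -40*m^5 + 41*m^4 - 22*m^3 - 13*m^2 + 14*m - 8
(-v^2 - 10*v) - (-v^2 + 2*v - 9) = 9 - 12*v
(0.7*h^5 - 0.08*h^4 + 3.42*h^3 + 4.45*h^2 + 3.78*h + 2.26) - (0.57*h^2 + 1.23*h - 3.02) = 0.7*h^5 - 0.08*h^4 + 3.42*h^3 + 3.88*h^2 + 2.55*h + 5.28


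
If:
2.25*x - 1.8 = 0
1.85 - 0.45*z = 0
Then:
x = 0.80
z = 4.11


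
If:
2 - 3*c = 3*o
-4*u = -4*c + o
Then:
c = 4*u/5 + 2/15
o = 8/15 - 4*u/5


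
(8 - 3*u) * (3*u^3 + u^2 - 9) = -9*u^4 + 21*u^3 + 8*u^2 + 27*u - 72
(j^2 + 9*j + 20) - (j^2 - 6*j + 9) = 15*j + 11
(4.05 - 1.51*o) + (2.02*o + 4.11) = 0.51*o + 8.16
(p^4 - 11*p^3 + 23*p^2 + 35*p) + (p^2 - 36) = p^4 - 11*p^3 + 24*p^2 + 35*p - 36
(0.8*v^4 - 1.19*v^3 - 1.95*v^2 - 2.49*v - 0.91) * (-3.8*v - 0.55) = -3.04*v^5 + 4.082*v^4 + 8.0645*v^3 + 10.5345*v^2 + 4.8275*v + 0.5005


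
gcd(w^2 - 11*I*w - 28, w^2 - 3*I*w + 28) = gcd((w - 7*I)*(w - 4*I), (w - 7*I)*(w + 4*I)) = w - 7*I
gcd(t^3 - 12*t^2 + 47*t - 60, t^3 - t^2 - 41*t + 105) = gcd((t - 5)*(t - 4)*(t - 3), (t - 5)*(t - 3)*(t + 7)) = t^2 - 8*t + 15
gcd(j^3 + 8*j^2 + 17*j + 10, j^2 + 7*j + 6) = j + 1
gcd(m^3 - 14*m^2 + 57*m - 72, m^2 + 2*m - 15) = m - 3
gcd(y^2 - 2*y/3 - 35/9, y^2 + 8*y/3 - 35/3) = y - 7/3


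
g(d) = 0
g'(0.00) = 0.00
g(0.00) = 0.00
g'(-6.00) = 0.00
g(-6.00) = 0.00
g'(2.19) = 0.00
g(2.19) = 0.00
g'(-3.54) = 0.00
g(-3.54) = 0.00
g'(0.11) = 0.00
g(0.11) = 0.00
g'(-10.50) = 0.00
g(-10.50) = 0.00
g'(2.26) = 0.00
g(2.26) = 0.00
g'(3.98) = 0.00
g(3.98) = 0.00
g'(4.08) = 0.00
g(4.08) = 0.00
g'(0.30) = 0.00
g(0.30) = 0.00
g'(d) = 0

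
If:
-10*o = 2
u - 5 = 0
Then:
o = -1/5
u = 5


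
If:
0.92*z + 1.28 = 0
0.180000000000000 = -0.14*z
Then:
No Solution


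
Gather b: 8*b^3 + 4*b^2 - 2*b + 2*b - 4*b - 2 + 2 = 8*b^3 + 4*b^2 - 4*b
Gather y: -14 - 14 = -28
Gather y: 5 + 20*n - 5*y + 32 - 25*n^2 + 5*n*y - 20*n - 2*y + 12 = -25*n^2 + y*(5*n - 7) + 49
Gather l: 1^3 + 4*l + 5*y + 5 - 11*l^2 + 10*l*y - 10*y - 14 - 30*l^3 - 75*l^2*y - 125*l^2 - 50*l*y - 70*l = -30*l^3 + l^2*(-75*y - 136) + l*(-40*y - 66) - 5*y - 8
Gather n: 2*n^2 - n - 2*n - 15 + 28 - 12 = 2*n^2 - 3*n + 1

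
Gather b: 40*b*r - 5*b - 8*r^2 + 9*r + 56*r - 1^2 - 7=b*(40*r - 5) - 8*r^2 + 65*r - 8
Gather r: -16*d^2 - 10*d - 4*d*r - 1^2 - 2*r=-16*d^2 - 10*d + r*(-4*d - 2) - 1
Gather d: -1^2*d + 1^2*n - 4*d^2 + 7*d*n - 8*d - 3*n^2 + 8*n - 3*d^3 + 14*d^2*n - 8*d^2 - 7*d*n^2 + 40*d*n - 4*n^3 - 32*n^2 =-3*d^3 + d^2*(14*n - 12) + d*(-7*n^2 + 47*n - 9) - 4*n^3 - 35*n^2 + 9*n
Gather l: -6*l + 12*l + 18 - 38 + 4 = 6*l - 16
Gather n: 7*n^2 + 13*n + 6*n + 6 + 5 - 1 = 7*n^2 + 19*n + 10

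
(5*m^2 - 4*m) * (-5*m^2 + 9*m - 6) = -25*m^4 + 65*m^3 - 66*m^2 + 24*m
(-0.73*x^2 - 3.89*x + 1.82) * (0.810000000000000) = -0.5913*x^2 - 3.1509*x + 1.4742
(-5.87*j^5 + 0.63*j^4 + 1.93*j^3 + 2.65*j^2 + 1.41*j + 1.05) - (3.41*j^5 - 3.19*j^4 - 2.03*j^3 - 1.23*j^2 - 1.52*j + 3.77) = -9.28*j^5 + 3.82*j^4 + 3.96*j^3 + 3.88*j^2 + 2.93*j - 2.72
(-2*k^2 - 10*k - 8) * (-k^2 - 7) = 2*k^4 + 10*k^3 + 22*k^2 + 70*k + 56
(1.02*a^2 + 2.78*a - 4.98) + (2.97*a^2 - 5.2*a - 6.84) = 3.99*a^2 - 2.42*a - 11.82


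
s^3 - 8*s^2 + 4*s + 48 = (s - 6)*(s - 4)*(s + 2)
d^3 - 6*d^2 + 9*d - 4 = (d - 4)*(d - 1)^2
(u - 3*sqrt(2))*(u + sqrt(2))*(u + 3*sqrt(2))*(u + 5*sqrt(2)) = u^4 + 6*sqrt(2)*u^3 - 8*u^2 - 108*sqrt(2)*u - 180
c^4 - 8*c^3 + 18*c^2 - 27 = (c - 3)^3*(c + 1)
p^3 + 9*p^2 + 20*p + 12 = (p + 1)*(p + 2)*(p + 6)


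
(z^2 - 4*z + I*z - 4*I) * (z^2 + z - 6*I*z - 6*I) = z^4 - 3*z^3 - 5*I*z^3 + 2*z^2 + 15*I*z^2 - 18*z + 20*I*z - 24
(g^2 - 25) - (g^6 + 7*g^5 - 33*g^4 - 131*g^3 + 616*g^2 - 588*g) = -g^6 - 7*g^5 + 33*g^4 + 131*g^3 - 615*g^2 + 588*g - 25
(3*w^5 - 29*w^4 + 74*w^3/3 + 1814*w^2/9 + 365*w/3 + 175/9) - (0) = 3*w^5 - 29*w^4 + 74*w^3/3 + 1814*w^2/9 + 365*w/3 + 175/9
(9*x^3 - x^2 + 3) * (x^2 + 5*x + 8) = 9*x^5 + 44*x^4 + 67*x^3 - 5*x^2 + 15*x + 24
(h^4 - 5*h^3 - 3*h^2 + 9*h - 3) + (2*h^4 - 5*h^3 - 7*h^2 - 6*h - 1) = 3*h^4 - 10*h^3 - 10*h^2 + 3*h - 4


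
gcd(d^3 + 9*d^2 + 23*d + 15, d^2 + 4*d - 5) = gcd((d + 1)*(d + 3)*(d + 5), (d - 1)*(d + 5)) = d + 5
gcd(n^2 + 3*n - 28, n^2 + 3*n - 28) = n^2 + 3*n - 28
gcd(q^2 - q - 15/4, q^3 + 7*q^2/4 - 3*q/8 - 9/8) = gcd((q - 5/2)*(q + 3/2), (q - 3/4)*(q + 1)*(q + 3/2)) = q + 3/2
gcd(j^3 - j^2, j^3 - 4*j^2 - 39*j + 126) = 1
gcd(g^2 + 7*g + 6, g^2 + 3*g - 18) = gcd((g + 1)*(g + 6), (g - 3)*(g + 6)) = g + 6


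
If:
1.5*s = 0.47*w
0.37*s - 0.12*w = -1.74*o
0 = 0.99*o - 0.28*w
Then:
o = 0.00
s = 0.00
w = 0.00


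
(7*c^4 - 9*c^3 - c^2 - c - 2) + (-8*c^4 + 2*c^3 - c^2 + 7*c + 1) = -c^4 - 7*c^3 - 2*c^2 + 6*c - 1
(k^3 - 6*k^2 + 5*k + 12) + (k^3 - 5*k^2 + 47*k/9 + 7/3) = 2*k^3 - 11*k^2 + 92*k/9 + 43/3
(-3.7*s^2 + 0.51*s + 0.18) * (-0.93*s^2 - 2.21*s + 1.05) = 3.441*s^4 + 7.7027*s^3 - 5.1795*s^2 + 0.1377*s + 0.189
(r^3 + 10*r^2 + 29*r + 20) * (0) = 0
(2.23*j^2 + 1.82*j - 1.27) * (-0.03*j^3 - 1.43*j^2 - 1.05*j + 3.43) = -0.0669*j^5 - 3.2435*j^4 - 4.906*j^3 + 7.554*j^2 + 7.5761*j - 4.3561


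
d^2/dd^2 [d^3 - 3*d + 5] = 6*d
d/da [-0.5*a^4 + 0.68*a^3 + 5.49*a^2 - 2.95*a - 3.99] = -2.0*a^3 + 2.04*a^2 + 10.98*a - 2.95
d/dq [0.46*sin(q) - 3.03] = 0.46*cos(q)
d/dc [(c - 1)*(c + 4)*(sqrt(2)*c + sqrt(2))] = sqrt(2)*(3*c^2 + 8*c - 1)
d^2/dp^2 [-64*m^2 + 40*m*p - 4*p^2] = -8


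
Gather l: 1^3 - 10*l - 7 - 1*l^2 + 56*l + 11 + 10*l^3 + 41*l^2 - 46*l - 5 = 10*l^3 + 40*l^2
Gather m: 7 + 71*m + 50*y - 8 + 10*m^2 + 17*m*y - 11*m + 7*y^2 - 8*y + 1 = 10*m^2 + m*(17*y + 60) + 7*y^2 + 42*y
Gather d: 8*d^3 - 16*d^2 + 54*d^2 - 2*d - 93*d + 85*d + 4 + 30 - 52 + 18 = 8*d^3 + 38*d^2 - 10*d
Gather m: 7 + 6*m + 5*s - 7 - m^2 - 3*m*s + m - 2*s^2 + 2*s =-m^2 + m*(7 - 3*s) - 2*s^2 + 7*s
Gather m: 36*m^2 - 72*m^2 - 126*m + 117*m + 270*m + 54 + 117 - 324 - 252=-36*m^2 + 261*m - 405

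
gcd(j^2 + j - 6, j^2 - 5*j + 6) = j - 2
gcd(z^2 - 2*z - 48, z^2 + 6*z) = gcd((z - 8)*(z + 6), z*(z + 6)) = z + 6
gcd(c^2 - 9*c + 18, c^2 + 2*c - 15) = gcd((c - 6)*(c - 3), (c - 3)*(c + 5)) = c - 3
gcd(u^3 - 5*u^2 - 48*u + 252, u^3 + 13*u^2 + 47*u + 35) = u + 7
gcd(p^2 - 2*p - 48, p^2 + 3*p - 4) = 1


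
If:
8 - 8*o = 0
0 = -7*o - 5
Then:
No Solution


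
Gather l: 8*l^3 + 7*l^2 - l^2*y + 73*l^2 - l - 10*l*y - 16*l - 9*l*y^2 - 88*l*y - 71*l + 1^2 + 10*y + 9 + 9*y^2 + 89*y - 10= 8*l^3 + l^2*(80 - y) + l*(-9*y^2 - 98*y - 88) + 9*y^2 + 99*y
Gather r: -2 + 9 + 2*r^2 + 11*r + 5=2*r^2 + 11*r + 12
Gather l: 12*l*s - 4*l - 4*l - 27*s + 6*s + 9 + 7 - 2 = l*(12*s - 8) - 21*s + 14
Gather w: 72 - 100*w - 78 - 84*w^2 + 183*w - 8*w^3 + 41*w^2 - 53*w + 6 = -8*w^3 - 43*w^2 + 30*w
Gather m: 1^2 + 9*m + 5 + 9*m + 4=18*m + 10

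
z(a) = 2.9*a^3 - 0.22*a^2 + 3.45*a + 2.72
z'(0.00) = 3.45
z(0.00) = 2.72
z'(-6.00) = 319.29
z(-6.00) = -652.30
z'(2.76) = 68.51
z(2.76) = 71.54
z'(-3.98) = 143.01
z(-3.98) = -197.33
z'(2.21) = 44.97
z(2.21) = 40.57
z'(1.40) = 19.89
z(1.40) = 15.08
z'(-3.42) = 106.71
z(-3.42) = -127.66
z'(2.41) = 52.92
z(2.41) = 50.35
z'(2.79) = 69.94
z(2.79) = 73.61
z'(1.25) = 16.49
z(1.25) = 12.35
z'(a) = 8.7*a^2 - 0.44*a + 3.45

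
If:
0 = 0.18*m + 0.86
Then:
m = -4.78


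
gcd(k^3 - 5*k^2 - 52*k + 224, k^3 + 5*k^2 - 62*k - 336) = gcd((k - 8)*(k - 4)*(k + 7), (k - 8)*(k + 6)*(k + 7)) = k^2 - k - 56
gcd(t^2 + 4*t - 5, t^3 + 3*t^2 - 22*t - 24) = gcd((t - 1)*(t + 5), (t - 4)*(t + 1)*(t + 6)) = 1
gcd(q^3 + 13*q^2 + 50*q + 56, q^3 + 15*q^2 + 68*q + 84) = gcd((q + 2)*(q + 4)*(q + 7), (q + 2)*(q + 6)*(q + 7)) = q^2 + 9*q + 14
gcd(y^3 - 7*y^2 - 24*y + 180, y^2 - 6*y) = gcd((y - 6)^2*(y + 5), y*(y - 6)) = y - 6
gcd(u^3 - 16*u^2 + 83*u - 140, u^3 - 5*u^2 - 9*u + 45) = u - 5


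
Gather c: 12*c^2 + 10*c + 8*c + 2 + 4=12*c^2 + 18*c + 6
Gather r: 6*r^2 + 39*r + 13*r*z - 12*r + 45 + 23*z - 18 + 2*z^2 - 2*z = 6*r^2 + r*(13*z + 27) + 2*z^2 + 21*z + 27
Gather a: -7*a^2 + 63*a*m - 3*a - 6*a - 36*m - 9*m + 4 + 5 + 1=-7*a^2 + a*(63*m - 9) - 45*m + 10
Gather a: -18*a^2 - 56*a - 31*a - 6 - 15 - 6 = -18*a^2 - 87*a - 27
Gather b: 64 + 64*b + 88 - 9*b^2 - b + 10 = -9*b^2 + 63*b + 162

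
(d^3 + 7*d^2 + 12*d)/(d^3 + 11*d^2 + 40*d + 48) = d/(d + 4)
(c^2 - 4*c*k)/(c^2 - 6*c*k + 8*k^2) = c/(c - 2*k)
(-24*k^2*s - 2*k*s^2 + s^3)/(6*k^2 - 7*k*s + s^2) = s*(4*k + s)/(-k + s)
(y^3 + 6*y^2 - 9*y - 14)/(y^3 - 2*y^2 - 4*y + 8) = (y^2 + 8*y + 7)/(y^2 - 4)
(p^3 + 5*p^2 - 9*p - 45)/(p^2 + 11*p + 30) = (p^2 - 9)/(p + 6)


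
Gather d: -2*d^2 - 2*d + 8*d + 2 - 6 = -2*d^2 + 6*d - 4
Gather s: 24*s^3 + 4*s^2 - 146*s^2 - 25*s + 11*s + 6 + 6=24*s^3 - 142*s^2 - 14*s + 12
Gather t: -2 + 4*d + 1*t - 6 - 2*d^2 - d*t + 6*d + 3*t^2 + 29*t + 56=-2*d^2 + 10*d + 3*t^2 + t*(30 - d) + 48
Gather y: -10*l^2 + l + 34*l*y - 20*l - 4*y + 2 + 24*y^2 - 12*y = -10*l^2 - 19*l + 24*y^2 + y*(34*l - 16) + 2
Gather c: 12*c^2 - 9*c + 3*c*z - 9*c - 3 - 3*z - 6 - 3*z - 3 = 12*c^2 + c*(3*z - 18) - 6*z - 12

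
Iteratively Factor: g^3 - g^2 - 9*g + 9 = (g + 3)*(g^2 - 4*g + 3) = (g - 1)*(g + 3)*(g - 3)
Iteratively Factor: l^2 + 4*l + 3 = (l + 1)*(l + 3)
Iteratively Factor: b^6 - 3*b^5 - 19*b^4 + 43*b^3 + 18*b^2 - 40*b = (b - 1)*(b^5 - 2*b^4 - 21*b^3 + 22*b^2 + 40*b) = (b - 1)*(b + 1)*(b^4 - 3*b^3 - 18*b^2 + 40*b) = (b - 5)*(b - 1)*(b + 1)*(b^3 + 2*b^2 - 8*b) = (b - 5)*(b - 2)*(b - 1)*(b + 1)*(b^2 + 4*b) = (b - 5)*(b - 2)*(b - 1)*(b + 1)*(b + 4)*(b)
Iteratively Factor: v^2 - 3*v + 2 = (v - 2)*(v - 1)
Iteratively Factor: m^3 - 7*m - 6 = (m + 1)*(m^2 - m - 6) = (m - 3)*(m + 1)*(m + 2)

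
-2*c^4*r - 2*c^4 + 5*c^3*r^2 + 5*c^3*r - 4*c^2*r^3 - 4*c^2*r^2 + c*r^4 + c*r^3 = (-2*c + r)*(-c + r)^2*(c*r + c)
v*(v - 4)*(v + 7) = v^3 + 3*v^2 - 28*v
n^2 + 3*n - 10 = (n - 2)*(n + 5)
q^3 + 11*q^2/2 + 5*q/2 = q*(q + 1/2)*(q + 5)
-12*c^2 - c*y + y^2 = (-4*c + y)*(3*c + y)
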